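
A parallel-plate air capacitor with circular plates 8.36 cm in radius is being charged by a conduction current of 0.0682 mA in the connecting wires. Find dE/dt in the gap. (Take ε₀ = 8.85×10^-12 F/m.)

3.51×10^8 V/(m·s)

The displacement current between the plates equals the conduction current, I_d = 0.0682 mA.
Then dE/dt = I_d/(ε₀A) = 3.51×10^8 V/(m·s).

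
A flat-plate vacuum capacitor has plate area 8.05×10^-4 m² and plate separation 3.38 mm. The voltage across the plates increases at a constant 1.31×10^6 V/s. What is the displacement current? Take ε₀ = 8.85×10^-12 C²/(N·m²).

2.76×10^-6 A

E = V/d so dE/dt = (dV/dt)/d = 3.876×10^8 V/(m·s), and I_d = ε₀ A dE/dt = (8.85×10^-12)(8.05×10^-4)(3.876×10^8) = 2.76×10^-6 A.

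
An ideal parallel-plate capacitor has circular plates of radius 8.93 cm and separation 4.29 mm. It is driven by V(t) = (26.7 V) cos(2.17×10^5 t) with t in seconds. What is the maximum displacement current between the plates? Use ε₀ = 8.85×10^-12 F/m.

2.99×10^-4 A

C = ε₀A/d = (8.85×10^-12)(0.02505)/(4.29×10^-3) = 5.168×10^-11 F; ω = 2.17×10^5 rad/s.
I_d = C dV/dt, so |I_d|_max = C V₀ ω = (5.168×10^-11)(26.7)(2.17×10^5) = 2.99×10^-4 A.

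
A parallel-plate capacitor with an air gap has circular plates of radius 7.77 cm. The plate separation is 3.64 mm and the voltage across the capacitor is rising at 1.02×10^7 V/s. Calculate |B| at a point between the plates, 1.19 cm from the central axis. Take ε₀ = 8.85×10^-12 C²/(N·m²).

dE/dt = (dV/dt)/d = 2.802×10^9 V/(m·s); I_d = ε₀(πR²)(dE/dt) = (8.85×10^-12)(0.01897)(2.802×10^9) = 4.704×10^-4 A.
∮B·dl = μ₀ I_d,enc with I_d,enc = I_d r²/R² = 1.103×10^-5 A; so B = μ₀ I_d,enc/(2πr) = 1.85×10^-10 T.

1.85×10^-10 T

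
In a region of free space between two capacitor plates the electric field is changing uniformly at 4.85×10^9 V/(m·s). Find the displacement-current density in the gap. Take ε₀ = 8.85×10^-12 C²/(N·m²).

0.0429 A/m²

J_d = ε₀ dE/dt = (8.85×10^-12)(4.85×10^9) = 0.0429 A/m².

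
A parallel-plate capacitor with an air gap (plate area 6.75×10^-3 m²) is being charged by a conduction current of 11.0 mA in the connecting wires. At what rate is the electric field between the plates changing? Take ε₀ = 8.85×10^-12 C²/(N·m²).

1.84×10^11 V/(m·s)

The displacement current between the plates equals the conduction current, I_d = 11.0 mA.
Since I_d = ε₀ A dE/dt, dE/dt = I_d/(ε₀A) = (0.0110)/((8.85×10^-12)(6.75×10^-3)) = 1.84×10^11 V/(m·s).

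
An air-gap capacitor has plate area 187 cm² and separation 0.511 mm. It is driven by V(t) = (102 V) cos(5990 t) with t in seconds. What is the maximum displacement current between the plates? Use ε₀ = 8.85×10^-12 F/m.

1.98×10^-4 A

(dE/dt)_max = V₀ω/d = 1.196×10^9 V/(m·s); ω = 5990 rad/s.
I_d,max = ε₀ A (dE/dt)_max = (8.85×10^-12)(0.0187)(1.196×10^9) = 1.98×10^-4 A.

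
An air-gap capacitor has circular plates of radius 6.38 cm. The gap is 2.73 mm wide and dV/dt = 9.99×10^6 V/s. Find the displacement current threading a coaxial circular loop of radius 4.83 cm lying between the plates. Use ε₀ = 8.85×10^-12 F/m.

dE/dt = (dV/dt)/d = 3.659×10^9 V/(m·s); I_d = ε₀(πR²)(dE/dt) = (8.85×10^-12)(0.01279)(3.659×10^9) = 4.142×10^-4 A.
The field is uniform, so I_d,enc = I_d (r/R)² = (4.142×10^-4)(4.83/6.38)² = 2.37×10^-4 A.

2.37×10^-4 A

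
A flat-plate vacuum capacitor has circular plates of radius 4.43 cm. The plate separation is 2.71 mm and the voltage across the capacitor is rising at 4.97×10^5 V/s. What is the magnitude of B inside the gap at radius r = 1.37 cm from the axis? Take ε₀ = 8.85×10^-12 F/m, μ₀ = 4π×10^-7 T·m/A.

1.40×10^-11 T

dE/dt = (dV/dt)/d = 1.834×10^8 V/(m·s); I_d = ε₀(πR²)(dE/dt) = (8.85×10^-12)(6.165×10^-3)(1.834×10^8) = 1.001×10^-5 A.
For r < R the Ampère–Maxwell law gives B(2πr) = μ₀ I_d (r²/R²), so B = μ₀ I_d r/(2πR²) = (4π×10^-7)(1.001×10^-5)(0.0137)/(2π·0.0443²) = 1.40×10^-11 T.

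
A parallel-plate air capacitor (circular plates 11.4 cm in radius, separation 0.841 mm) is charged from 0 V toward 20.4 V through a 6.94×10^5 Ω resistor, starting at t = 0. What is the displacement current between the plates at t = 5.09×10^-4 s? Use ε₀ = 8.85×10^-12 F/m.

C = ε₀A/d = (8.85×10^-12)(0.04083)/(8.41×10^-4) = 4.297×10^-10 F and τ = RC = 2.982×10^-4 s. I_d in the gap equals the RC charging current.
I_d(t) = (V₀/R) e^(−t/τ) = 2.939×10^-5 · e^(−1.707) = 5.33×10^-6 A.

5.33×10^-6 A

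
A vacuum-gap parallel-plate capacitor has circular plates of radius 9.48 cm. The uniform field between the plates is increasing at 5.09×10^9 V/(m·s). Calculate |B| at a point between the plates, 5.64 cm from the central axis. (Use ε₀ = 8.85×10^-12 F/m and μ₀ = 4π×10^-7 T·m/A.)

1.60×10^-9 T

Total displacement current: I_d = ε₀(πR²)(dE/dt) = (8.85×10^-12)(0.02823)(5.09×10^9) = 1.272×10^-3 A.
∮B·dl = μ₀ I_d,enc with I_d,enc = I_d r²/R² = 4.502×10^-4 A; so B = μ₀ I_d,enc/(2πr) = 1.60×10^-9 T.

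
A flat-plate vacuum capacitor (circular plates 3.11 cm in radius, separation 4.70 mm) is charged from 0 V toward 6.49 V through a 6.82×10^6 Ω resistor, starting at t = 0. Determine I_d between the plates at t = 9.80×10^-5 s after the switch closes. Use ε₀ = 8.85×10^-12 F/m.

C = ε₀A/d = (8.85×10^-12)(3.039×10^-3)/(4.70×10^-3) = 5.722×10^-12 F and τ = RC = 3.902×10^-5 s. I_d in the gap equals the RC charging current.
I_d(t) = (V₀/R) e^(−t/τ) = 9.516×10^-7 · e^(−2.512) = 7.72×10^-8 A.

7.72×10^-8 A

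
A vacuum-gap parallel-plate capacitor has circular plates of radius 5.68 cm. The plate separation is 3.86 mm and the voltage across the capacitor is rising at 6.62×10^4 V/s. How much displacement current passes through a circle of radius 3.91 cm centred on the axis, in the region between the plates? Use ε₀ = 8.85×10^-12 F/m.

7.29×10^-7 A

With E = V/d, dE/dt = 1.715×10^7 V/(m·s) and πR² = 0.01014 m², giving I_d = ε₀ πR² dE/dt = 1.539×10^-6 A.
Through an area πr² the displacement current is I_d·(πr²/πR²) = I_d (r/R)² = 7.29×10^-7 A.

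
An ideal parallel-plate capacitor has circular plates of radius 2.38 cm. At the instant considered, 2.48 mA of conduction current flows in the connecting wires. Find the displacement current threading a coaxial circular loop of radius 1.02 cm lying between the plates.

By continuity the displacement current in the gap matches the conduction current: I_d = 2.48×10^-3 A.
Since J_d is uniform, the enclosed fraction is (r/R)² = 0.1837, giving I_d,enc = 4.56×10^-4 A.

4.56×10^-4 A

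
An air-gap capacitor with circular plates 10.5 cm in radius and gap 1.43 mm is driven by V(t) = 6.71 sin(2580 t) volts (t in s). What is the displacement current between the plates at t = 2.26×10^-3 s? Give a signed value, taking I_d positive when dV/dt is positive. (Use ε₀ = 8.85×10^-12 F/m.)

dE/dt = (V₀ω/d)·cos(ωt) with ωt = 5.8308 rad: (6.71)(2580)(0.8994)/(1.43×10^-3) = 1.089×10^7 V/(m·s).
I_d = ε₀ A dE/dt = (8.85×10^-12)(0.03464)(1.089×10^7) = 3.34×10^-6 A.

3.34×10^-6 A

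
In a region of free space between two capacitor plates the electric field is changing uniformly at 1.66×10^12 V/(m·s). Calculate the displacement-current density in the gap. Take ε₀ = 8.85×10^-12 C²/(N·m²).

J_d = ε₀ ∂E/∂t, so J_d = 14.7 A/m².

14.7 A/m²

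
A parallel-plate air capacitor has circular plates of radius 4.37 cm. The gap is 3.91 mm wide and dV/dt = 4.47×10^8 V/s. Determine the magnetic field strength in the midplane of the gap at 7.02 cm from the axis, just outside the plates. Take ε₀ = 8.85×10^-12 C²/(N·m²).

1.73×10^-8 T

I_d = C dV/dt with C = ε₀πR²/d = 1.358×10^-11 F, so I_d = (1.358×10^-11)(4.47×10^8) = 6.070×10^-3 A.
Outside the plates the loop encloses all of I_d, so B·2πr = μ₀ I_d and B = 1.73×10^-8 T.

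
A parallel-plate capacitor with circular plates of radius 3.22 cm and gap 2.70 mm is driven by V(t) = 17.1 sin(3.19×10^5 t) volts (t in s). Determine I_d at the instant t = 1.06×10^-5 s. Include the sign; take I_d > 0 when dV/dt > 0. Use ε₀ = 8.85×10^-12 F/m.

-5.66×10^-5 A

dE/dt = (V₀ω/d)·cos(ωt) with ωt = 3.3814 rad: (17.1)(3.19×10^5)(-0.9714)/(2.70×10^-3) = -1.963×10^9 V/(m·s).
I_d = ε₀ A dE/dt = (8.85×10^-12)(3.257×10^-3)(-1.963×10^9) = -5.66×10^-5 A.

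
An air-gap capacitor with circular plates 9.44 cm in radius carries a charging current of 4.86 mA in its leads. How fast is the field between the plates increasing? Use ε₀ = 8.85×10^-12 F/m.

Charge continuity gives I_d = I = 4.86×10^-3 A between the plates.
Inverting I_d = ε₀ A dE/dt gives dE/dt = 4.86×10^-3 / (8.85×10^-12 · 0.02800) = 1.96×10^10 V/(m·s).

1.96×10^10 V/(m·s)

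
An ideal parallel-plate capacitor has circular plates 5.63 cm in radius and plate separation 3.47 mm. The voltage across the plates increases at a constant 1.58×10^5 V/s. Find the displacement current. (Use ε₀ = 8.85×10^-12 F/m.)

E = V/d so dE/dt = (dV/dt)/d = 4.553×10^7 V/(m·s), and I_d = ε₀ A dE/dt = (8.85×10^-12)(9.958×10^-3)(4.553×10^7) = 4.01×10^-6 A.

4.01×10^-6 A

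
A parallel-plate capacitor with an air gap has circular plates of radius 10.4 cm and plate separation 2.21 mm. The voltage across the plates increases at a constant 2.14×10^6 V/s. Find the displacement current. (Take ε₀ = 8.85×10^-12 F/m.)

2.91×10^-4 A

The displacement current equals the charging current C dV/dt. With C = ε₀A/d = (8.85×10^-12)(0.03398)/(2.21×10^-3) = 1.361×10^-10 F, I_d = (1.361×10^-10)(2.14×10^6) = 2.91×10^-4 A.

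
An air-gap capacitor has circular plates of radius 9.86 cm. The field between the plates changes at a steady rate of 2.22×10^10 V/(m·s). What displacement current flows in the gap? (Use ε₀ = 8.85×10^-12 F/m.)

The displacement current is ε₀ times dΦ_E/dt = ε₀ A dE/dt = (8.85×10^-12)(0.03054)(2.22×10^10) = 6.00×10^-3 A.

6.00×10^-3 A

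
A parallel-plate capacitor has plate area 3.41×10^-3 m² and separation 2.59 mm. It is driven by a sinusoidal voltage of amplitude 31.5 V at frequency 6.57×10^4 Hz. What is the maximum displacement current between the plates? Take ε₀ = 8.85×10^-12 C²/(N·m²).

(dE/dt)_max = V₀ω/d = 5.021×10^9 V/(m·s); ω = 2πf = 4.128×10^5 rad/s.
I_d,max = ε₀ A (dE/dt)_max = (8.85×10^-12)(3.41×10^-3)(5.021×10^9) = 1.52×10^-4 A.

1.52×10^-4 A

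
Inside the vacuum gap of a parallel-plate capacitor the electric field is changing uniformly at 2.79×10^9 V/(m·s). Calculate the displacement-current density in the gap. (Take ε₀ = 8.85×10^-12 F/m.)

J_d = ε₀ dE/dt = (8.85×10^-12)(2.79×10^9) = 0.0247 A/m².

0.0247 A/m²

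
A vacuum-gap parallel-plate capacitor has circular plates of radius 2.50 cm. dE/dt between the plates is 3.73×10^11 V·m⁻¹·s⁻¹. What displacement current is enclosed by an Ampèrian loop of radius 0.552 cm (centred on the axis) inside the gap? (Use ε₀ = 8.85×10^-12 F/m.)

Total displacement current: I_d = ε₀(πR²)(dE/dt) = (8.85×10^-12)(1.963×10^-3)(3.73×10^11) = 6.480×10^-3 A.
Since J_d is uniform, the enclosed fraction is (r/R)² = 0.04875, giving I_d,enc = 3.16×10^-4 A.

3.16×10^-4 A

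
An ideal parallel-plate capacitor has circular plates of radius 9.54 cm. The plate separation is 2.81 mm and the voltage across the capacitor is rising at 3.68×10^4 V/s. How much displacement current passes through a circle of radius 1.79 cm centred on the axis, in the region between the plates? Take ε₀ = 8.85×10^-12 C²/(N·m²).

With E = V/d, dE/dt = 1.310×10^7 V/(m·s) and πR² = 0.02859 m², giving I_d = ε₀ πR² dE/dt = 3.315×10^-6 A.
The field is uniform, so I_d,enc = I_d (r/R)² = (3.315×10^-6)(1.79/9.54)² = 1.17×10^-7 A.

1.17×10^-7 A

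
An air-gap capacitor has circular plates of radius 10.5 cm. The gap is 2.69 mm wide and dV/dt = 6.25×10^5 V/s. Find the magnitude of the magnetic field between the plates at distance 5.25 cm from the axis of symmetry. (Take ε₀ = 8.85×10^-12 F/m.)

With E = V/d, dE/dt = 2.323×10^8 V/(m·s) and πR² = 0.03464 m², giving I_d = ε₀ πR² dE/dt = 7.121×10^-5 A.
For r < R the Ampère–Maxwell law gives B(2πr) = μ₀ I_d (r²/R²), so B = μ₀ I_d r/(2πR²) = (4π×10^-7)(7.121×10^-5)(0.0525)/(2π·0.105²) = 6.78×10^-11 T.

6.78×10^-11 T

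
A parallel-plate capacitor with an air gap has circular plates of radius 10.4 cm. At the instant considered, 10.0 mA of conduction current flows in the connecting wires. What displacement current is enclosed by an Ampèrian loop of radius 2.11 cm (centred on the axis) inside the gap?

Between the plates the displacement current equals the wire current: I_d = 10.0 mA = 0.0100 A.
Through an area πr² the displacement current is I_d·(πr²/πR²) = I_d (r/R)² = 4.12×10^-4 A.

4.12×10^-4 A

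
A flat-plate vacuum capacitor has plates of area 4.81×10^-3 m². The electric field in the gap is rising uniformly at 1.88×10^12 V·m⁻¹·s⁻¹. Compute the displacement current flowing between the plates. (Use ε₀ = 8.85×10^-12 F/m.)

With a uniform field, Φ_E = EA, so I_d = ε₀ A dE/dt = 0.0800 A.

0.0800 A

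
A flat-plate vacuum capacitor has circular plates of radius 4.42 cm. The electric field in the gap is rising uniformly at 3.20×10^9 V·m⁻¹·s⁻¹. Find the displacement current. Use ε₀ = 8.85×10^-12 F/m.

The displacement current is ε₀ times dΦ_E/dt = ε₀ A dE/dt = (8.85×10^-12)(6.138×10^-3)(3.20×10^9) = 1.74×10^-4 A.

1.74×10^-4 A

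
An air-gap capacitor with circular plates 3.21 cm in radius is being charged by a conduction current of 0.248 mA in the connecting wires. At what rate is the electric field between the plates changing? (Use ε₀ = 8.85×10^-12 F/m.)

8.66×10^9 V/(m·s)

By continuity, I_d in the gap equals the 0.248 mA flowing in the wire.
Since I_d = ε₀ A dE/dt, dE/dt = I_d/(ε₀A) = (2.48×10^-4)/((8.85×10^-12)(3.237×10^-3)) = 8.66×10^9 V/(m·s).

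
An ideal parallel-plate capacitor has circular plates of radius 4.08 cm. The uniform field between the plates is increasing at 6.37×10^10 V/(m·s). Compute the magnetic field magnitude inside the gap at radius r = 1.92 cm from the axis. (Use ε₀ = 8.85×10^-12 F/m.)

6.80×10^-9 T

Through the whole plate area (πR² = 5.230×10^-3 m²), I_d = ε₀ πR² dE/dt = 2.948×10^-3 A.
For r < R the Ampère–Maxwell law gives B(2πr) = μ₀ I_d (r²/R²), so B = μ₀ I_d r/(2πR²) = (4π×10^-7)(2.948×10^-3)(0.0192)/(2π·0.0408²) = 6.80×10^-9 T.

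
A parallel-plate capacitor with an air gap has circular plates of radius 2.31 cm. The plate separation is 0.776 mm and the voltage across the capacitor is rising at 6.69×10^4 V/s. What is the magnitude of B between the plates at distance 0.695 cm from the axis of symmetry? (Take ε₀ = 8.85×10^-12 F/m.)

3.33×10^-12 T

With E = V/d, dE/dt = 8.621×10^7 V/(m·s) and πR² = 1.676×10^-3 m², giving I_d = ε₀ πR² dE/dt = 1.279×10^-6 A.
For r < R the Ampère–Maxwell law gives B(2πr) = μ₀ I_d (r²/R²), so B = μ₀ I_d r/(2πR²) = (4π×10^-7)(1.279×10^-6)(6.95×10^-3)/(2π·0.0231²) = 3.33×10^-12 T.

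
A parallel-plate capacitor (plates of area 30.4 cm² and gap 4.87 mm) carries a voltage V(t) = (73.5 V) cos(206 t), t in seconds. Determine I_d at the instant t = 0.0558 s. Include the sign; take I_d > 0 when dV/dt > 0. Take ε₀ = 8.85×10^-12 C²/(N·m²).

7.34×10^-8 A

dV/dt = (73.5)(206)·−sin(11.4948) = 1.329×10^4 V/s.
I_d = C dV/dt with C = ε₀A/d = (8.85×10^-12)(3.04×10^-3)/(4.87×10^-3) = 5.524×10^-12 F, so I_d = (5.524×10^-12)(1.329×10^4) = 7.34×10^-8 A.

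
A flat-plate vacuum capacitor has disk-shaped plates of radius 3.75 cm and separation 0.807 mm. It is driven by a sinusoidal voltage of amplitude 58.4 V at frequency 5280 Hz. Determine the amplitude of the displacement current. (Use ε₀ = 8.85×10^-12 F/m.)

(dE/dt)_max = V₀ω/d = 2.401×10^9 V/(m·s); ω = 2πf = 3.318×10^4 rad/s.
I_d,max = ε₀ A (dE/dt)_max = (8.85×10^-12)(4.418×10^-3)(2.401×10^9) = 9.39×10^-5 A.

9.39×10^-5 A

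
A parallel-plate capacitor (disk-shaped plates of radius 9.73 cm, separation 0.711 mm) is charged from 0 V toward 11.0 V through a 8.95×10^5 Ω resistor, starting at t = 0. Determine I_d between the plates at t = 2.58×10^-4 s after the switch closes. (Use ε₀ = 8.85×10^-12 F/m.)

C = ε₀A/d = (8.85×10^-12)(0.02974)/(7.11×10^-4) = 3.702×10^-10 F, so τ = RC = 3.313×10^-4 s.
The conduction current is I(t) = (V₀/R) e^(−t/τ), and the displacement current between the plates equals it.
t/τ = 0.7788; I_d = (11.0/8.95×10^5) · e^(−0.7788) = (1.229×10^-5)(0.4590) = 5.64×10^-6 A.

5.64×10^-6 A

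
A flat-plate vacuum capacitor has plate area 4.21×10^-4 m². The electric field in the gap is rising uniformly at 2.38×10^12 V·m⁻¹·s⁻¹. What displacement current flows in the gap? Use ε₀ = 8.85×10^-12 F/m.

8.87×10^-3 A

With a uniform field, Φ_E = EA, so I_d = ε₀ A dE/dt = 8.87×10^-3 A.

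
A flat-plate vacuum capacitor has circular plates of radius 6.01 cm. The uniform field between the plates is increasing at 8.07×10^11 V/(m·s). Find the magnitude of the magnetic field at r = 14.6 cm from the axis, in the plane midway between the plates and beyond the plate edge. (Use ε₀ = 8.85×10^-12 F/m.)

I_d = ε₀ dΦ_E/dt = ε₀ πR² (dE/dt) = (8.85×10^-12)(0.01135)(8.07×10^11) = 0.08106 A through the full plate area.
For r ≥ R the full I_d is enclosed: B = μ₀ I_d/(2πr) = (4π×10^-7)(0.08106)/(2π·0.146) = 1.11×10^-7 T.

1.11×10^-7 T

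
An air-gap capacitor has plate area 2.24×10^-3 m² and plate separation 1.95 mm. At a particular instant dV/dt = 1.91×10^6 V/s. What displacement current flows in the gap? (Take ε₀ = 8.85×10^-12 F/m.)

C = ε₀A/d = (8.85×10^-12)(2.24×10^-3)/(1.95×10^-3) = 1.017×10^-11 F.
I_d = C dV/dt = (1.017×10^-11)(1.91×10^6) = 1.94×10^-5 A.

1.94×10^-5 A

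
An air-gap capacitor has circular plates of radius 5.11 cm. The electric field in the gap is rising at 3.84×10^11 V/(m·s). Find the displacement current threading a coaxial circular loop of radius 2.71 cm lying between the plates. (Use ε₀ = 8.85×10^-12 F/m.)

Through the whole plate area (πR² = 8.203×10^-3 m²), I_d = ε₀ πR² dE/dt = 0.02788 A.
Since J_d is uniform, the enclosed fraction is (r/R)² = 0.2813, giving I_d,enc = 7.84×10^-3 A.

7.84×10^-3 A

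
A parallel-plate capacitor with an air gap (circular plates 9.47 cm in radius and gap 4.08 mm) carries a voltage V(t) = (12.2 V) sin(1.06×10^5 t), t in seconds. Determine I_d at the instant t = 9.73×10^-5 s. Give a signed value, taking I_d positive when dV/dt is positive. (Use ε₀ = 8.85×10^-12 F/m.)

dE/dt = (V₀ω/d)·cos(ωt) with ωt = 10.3138 rad: (12.2)(1.06×10^5)(-0.6302)/(4.08×10^-3) = -1.997×10^8 V/(m·s).
I_d = ε₀ A dE/dt = (8.85×10^-12)(0.02817)(-1.997×10^8) = -4.98×10^-5 A.

-4.98×10^-5 A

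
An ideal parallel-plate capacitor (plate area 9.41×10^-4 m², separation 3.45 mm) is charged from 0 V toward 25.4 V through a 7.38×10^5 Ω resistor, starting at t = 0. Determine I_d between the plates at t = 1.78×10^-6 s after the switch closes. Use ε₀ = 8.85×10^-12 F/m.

1.27×10^-5 A

With C = ε₀A/d = (8.85×10^-12)(9.41×10^-4)/(3.45×10^-3) = 2.414×10^-12 F, the time constant is τ = RC = 1.782×10^-6 s, so t/τ = 0.9989 and e^(−t/τ) = 0.3683.
I_d = I_cond = (V₀/R) e^(−t/τ) = (3.442×10^-5)(0.3683) = 1.27×10^-5 A.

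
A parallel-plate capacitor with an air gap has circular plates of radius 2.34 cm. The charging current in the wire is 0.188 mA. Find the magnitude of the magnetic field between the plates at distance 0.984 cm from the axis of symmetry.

6.76×10^-10 T

No conduction current crosses the gap, so I_d there equals the 1.88×10^-4 A in the leads.
For r < R the Ampère–Maxwell law gives B(2πr) = μ₀ I_d (r²/R²), so B = μ₀ I_d r/(2πR²) = (4π×10^-7)(1.88×10^-4)(9.84×10^-3)/(2π·0.0234²) = 6.76×10^-10 T.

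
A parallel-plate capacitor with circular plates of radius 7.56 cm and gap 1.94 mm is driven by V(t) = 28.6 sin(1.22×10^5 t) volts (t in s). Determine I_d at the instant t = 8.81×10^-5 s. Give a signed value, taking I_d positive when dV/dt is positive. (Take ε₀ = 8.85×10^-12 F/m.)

-7.00×10^-5 A

dV/dt = (28.6)(1.22×10^5)·cos(10.7482) = -8.544×10^5 V/s.
I_d = C dV/dt with C = ε₀A/d = (8.85×10^-12)(0.01796)/(1.94×10^-3) = 8.193×10^-11 F, so I_d = (8.193×10^-11)(-8.544×10^5) = -7.00×10^-5 A.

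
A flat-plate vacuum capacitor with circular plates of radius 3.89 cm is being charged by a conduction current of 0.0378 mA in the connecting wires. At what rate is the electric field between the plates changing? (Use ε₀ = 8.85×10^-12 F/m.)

8.98×10^8 V/(m·s)

By continuity, I_d in the gap equals the 0.0378 mA flowing in the wire.
Then dE/dt = I_d/(ε₀A) = 8.98×10^8 V/(m·s).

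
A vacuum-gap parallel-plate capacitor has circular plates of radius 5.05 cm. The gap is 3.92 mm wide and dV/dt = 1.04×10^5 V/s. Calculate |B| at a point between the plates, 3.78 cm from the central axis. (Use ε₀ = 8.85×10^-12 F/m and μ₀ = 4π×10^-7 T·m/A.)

With E = V/d, dE/dt = 2.653×10^7 V/(m·s) and πR² = 8.012×10^-3 m², giving I_d = ε₀ πR² dE/dt = 1.881×10^-6 A.
For r < R the Ampère–Maxwell law gives B(2πr) = μ₀ I_d (r²/R²), so B = μ₀ I_d r/(2πR²) = (4π×10^-7)(1.881×10^-6)(0.0378)/(2π·0.0505²) = 5.58×10^-12 T.

5.58×10^-12 T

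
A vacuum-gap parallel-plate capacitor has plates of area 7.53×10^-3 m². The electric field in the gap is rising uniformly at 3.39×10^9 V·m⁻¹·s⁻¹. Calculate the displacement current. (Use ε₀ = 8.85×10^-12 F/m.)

With a uniform field, Φ_E = EA, so I_d = ε₀ A dE/dt = 2.26×10^-4 A.

2.26×10^-4 A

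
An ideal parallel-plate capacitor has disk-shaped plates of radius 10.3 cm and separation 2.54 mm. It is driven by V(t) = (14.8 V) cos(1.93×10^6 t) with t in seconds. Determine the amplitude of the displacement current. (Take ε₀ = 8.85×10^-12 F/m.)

3.32×10^-3 A

C = ε₀A/d = (8.85×10^-12)(0.03333)/(2.54×10^-3) = 1.161×10^-10 F; ω = 1.93×10^6 rad/s.
I_d = C dV/dt, so |I_d|_max = C V₀ ω = (1.161×10^-10)(14.8)(1.93×10^6) = 3.32×10^-3 A.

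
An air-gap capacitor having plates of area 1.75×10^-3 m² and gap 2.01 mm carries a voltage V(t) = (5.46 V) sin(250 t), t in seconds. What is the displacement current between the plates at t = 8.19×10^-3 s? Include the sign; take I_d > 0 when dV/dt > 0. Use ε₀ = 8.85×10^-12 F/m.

-4.83×10^-9 A

C = ε₀A/d = (8.85×10^-12)(1.75×10^-3)/(2.01×10^-3) = 7.705×10^-12 F. dV/dt = V₀ω·cos(ωt); at ωt = 2.0475 rad this factor is -0.4589.
I_d = C dV/dt = (7.705×10^-12)(5.46)(250)(-0.4589) = -4.83×10^-9 A.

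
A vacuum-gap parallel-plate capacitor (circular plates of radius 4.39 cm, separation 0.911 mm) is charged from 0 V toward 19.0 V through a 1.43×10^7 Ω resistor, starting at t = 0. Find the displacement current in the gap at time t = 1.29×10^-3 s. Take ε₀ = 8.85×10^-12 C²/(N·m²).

2.87×10^-7 A

With C = ε₀A/d = (8.85×10^-12)(6.055×10^-3)/(9.11×10^-4) = 5.882×10^-11 F, the time constant is τ = RC = 8.411×10^-4 s, so t/τ = 1.534 and e^(−t/τ) = 0.2157.
I_d = I_cond = (V₀/R) e^(−t/τ) = (1.329×10^-6)(0.2157) = 2.87×10^-7 A.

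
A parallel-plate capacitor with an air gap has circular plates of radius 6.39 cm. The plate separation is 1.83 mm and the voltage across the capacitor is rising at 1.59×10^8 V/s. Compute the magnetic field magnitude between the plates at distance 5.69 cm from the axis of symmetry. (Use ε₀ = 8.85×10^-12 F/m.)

2.75×10^-8 T

With E = V/d, dE/dt = 8.689×10^10 V/(m·s) and πR² = 0.01283 m², giving I_d = ε₀ πR² dE/dt = 9.866×10^-3 A.
An Ampèrian loop of radius r encloses a fraction (r/R)² of I_d. Then B·2πr = μ₀ I_d (r/R)², giving B = μ₀ I_d r/(2πR²) = 2.75×10^-8 T.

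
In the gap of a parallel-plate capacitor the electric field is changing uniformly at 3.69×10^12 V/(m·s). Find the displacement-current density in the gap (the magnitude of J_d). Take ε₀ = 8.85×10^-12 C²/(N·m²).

J_d = ε₀ dE/dt = (8.85×10^-12)(3.69×10^12) = 32.7 A/m².

32.7 A/m²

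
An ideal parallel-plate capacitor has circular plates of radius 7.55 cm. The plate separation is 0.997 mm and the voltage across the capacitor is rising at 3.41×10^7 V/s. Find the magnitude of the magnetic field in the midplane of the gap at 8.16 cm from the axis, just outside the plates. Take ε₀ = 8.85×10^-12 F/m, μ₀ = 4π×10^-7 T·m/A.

1.33×10^-8 T

dE/dt = (dV/dt)/d = 3.420×10^10 V/(m·s); I_d = ε₀(πR²)(dE/dt) = (8.85×10^-12)(0.01791)(3.420×10^10) = 5.421×10^-3 A.
With r > R the enclosed displacement current is the full I_d; B = μ₀ I_d / (2πr) = 1.33×10^-8 T.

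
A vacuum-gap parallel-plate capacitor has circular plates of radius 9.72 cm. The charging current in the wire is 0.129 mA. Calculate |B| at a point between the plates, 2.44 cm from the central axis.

6.66×10^-11 T

No conduction current crosses the gap, so I_d there equals the 1.29×10^-4 A in the leads.
For r < R the Ampère–Maxwell law gives B(2πr) = μ₀ I_d (r²/R²), so B = μ₀ I_d r/(2πR²) = (4π×10^-7)(1.29×10^-4)(0.0244)/(2π·0.0972²) = 6.66×10^-11 T.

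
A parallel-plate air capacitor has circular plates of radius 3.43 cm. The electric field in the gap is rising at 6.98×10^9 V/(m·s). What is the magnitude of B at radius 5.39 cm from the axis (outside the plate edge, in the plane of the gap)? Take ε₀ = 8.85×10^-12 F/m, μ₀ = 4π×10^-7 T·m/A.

Through the whole plate area (πR² = 3.696×10^-3 m²), I_d = ε₀ πR² dE/dt = 2.283×10^-4 A.
With r > R the enclosed displacement current is the full I_d; B = μ₀ I_d / (2πr) = 8.47×10^-10 T.

8.47×10^-10 T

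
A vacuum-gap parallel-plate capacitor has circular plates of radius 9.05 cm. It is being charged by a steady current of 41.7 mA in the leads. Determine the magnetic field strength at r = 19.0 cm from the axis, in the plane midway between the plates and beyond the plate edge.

4.39×10^-8 T

Between the plates the displacement current equals the wire current: I_d = 41.7 mA = 0.0417 A.
For r ≥ R the full I_d is enclosed: B = μ₀ I_d/(2πr) = (4π×10^-7)(0.0417)/(2π·0.190) = 4.39×10^-8 T.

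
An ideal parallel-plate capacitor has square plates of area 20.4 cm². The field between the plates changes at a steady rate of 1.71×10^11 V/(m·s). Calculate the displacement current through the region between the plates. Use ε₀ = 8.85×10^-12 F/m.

3.09×10^-3 A

I_d = ε₀ A (dE/dt) = (8.85×10^-12)(2.04×10^-3 m²)(1.71×10^11) = 3.09×10^-3 A.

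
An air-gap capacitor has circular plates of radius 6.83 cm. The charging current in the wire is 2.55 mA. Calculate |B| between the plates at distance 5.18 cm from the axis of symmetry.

5.66×10^-9 T

Between the plates the displacement current equals the wire current: I_d = 2.55 mA = 2.55×10^-3 A.
An Ampèrian loop of radius r encloses a fraction (r/R)² of I_d. Then B·2πr = μ₀ I_d (r/R)², giving B = μ₀ I_d r/(2πR²) = 5.66×10^-9 T.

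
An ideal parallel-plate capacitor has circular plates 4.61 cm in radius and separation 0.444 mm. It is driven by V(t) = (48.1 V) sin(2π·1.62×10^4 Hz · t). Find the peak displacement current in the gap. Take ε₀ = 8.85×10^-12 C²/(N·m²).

The displacement current equals the conduction current C dV/dt, which peaks at C V₀ ω.
With C = ε₀A/d = (8.85×10^-12)(6.677×10^-3)/(4.44×10^-4) = 1.331×10^-10 F and ω = 2πf = 1.018×10^5 rad/s, I_d,max = (1.331×10^-10)(48.1)(1.018×10^5) = 6.52×10^-4 A.

6.52×10^-4 A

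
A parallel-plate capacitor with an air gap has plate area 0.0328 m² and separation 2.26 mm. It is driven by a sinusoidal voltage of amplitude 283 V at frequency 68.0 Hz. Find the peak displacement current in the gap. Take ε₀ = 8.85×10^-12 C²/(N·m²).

1.55×10^-5 A

The displacement current equals the conduction current C dV/dt, which peaks at C V₀ ω.
With C = ε₀A/d = (8.85×10^-12)(0.0328)/(2.26×10^-3) = 1.284×10^-10 F and ω = 2πf = 427.3 rad/s, I_d,max = (1.284×10^-10)(283)(427.3) = 1.55×10^-5 A.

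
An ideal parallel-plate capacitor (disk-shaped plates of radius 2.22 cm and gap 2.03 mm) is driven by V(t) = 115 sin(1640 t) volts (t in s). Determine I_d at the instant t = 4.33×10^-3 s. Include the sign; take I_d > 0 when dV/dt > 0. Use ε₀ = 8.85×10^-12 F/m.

8.70×10^-7 A

dE/dt = (V₀ω/d)·cos(ωt) with ωt = 7.1012 rad: (115)(1640)(0.6837)/(2.03×10^-3) = 6.352×10^7 V/(m·s).
I_d = ε₀ A dE/dt = (8.85×10^-12)(1.548×10^-3)(6.352×10^7) = 8.70×10^-7 A.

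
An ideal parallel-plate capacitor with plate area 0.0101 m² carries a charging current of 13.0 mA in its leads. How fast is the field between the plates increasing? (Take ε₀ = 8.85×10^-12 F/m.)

By continuity, I_d in the gap equals the 13.0 mA flowing in the wire.
Since I_d = ε₀ A dE/dt, dE/dt = I_d/(ε₀A) = (0.0130)/((8.85×10^-12)(0.0101)) = 1.45×10^11 V/(m·s).

1.45×10^11 V/(m·s)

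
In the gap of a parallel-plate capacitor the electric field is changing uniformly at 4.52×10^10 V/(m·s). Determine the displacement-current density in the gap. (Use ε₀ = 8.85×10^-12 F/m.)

0.400 A/m²

J_d = ε₀ ∂E/∂t, so J_d = 0.400 A/m².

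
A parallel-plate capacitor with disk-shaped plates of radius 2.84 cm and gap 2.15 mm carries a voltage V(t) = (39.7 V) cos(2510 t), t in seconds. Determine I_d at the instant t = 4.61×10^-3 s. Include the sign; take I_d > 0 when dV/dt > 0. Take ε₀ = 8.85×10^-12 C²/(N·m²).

8.72×10^-7 A

dE/dt = (V₀ω/d)·−sin(ωt) with ωt = 11.5711 rad: (39.7)(2510)(0.8389)/(2.15×10^-3) = 3.888×10^7 V/(m·s).
I_d = ε₀ A dE/dt = (8.85×10^-12)(2.534×10^-3)(3.888×10^7) = 8.72×10^-7 A.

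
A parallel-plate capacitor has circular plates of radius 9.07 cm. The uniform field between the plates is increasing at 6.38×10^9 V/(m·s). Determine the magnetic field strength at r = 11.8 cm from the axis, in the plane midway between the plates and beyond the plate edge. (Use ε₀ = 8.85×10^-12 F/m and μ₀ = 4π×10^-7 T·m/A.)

I_d = ε₀ dΦ_E/dt = ε₀ πR² (dE/dt) = (8.85×10^-12)(0.02584)(6.38×10^9) = 1.459×10^-3 A through the full plate area.
For r ≥ R the full I_d is enclosed: B = μ₀ I_d/(2πr) = (4π×10^-7)(1.459×10^-3)/(2π·0.118) = 2.47×10^-9 T.

2.47×10^-9 T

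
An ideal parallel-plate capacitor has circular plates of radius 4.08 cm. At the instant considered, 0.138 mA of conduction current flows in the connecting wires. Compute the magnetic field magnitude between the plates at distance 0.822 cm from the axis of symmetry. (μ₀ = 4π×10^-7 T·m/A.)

1.36×10^-10 T

Between the plates the displacement current equals the wire current: I_d = 0.138 mA = 1.38×10^-4 A.
∮B·dl = μ₀ I_d,enc with I_d,enc = I_d r²/R² = 5.601×10^-6 A; so B = μ₀ I_d,enc/(2πr) = 1.36×10^-10 T.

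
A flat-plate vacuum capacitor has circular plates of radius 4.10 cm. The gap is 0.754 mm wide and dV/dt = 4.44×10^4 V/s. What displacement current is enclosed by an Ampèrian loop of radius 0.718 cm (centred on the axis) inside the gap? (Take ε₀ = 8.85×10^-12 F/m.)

8.44×10^-8 A

I_d = C dV/dt with C = ε₀πR²/d = 6.199×10^-11 F, so I_d = (6.199×10^-11)(4.44×10^4) = 2.752×10^-6 A.
Through an area πr² the displacement current is I_d·(πr²/πR²) = I_d (r/R)² = 8.44×10^-8 A.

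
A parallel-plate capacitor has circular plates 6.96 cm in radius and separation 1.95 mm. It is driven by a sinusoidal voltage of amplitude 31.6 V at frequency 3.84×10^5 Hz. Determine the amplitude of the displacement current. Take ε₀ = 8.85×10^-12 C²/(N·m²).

5.27×10^-3 A

The displacement current equals the conduction current C dV/dt, which peaks at C V₀ ω.
With C = ε₀A/d = (8.85×10^-12)(0.01522)/(1.95×10^-3) = 6.908×10^-11 F and ω = 2πf = 2.413×10^6 rad/s, I_d,max = (6.908×10^-11)(31.6)(2.413×10^6) = 5.27×10^-3 A.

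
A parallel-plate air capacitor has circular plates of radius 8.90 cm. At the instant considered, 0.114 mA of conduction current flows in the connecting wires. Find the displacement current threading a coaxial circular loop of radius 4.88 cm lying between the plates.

3.43×10^-5 A

Between the plates the displacement current equals the wire current: I_d = 0.114 mA = 1.14×10^-4 A.
Through an area πr² the displacement current is I_d·(πr²/πR²) = I_d (r/R)² = 3.43×10^-5 A.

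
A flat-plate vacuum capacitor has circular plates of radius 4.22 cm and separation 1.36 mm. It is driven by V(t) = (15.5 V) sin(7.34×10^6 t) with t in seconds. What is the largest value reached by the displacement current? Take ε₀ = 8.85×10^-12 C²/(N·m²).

C = ε₀A/d = (8.85×10^-12)(5.595×10^-3)/(1.36×10^-3) = 3.641×10^-11 F; ω = 7.34×10^6 rad/s.
I_d = C dV/dt, so |I_d|_max = C V₀ ω = (3.641×10^-11)(15.5)(7.34×10^6) = 4.14×10^-3 A.

4.14×10^-3 A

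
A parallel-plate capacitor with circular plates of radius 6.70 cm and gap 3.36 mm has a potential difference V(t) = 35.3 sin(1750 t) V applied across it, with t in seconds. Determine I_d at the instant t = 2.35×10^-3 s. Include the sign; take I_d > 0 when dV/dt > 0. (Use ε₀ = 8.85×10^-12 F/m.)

dE/dt = (V₀ω/d)·cos(ωt) with ωt = 4.1125 rad: (35.3)(1750)(-0.5646)/(3.36×10^-3) = -1.038×10^7 V/(m·s).
I_d = ε₀ A dE/dt = (8.85×10^-12)(0.01410)(-1.038×10^7) = -1.30×10^-6 A.

-1.30×10^-6 A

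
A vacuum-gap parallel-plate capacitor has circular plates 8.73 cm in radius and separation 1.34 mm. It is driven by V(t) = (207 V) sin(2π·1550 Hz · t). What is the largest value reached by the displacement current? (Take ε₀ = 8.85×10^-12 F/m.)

3.19×10^-4 A

The displacement current equals the conduction current C dV/dt, which peaks at C V₀ ω.
With C = ε₀A/d = (8.85×10^-12)(0.02394)/(1.34×10^-3) = 1.581×10^-10 F and ω = 2πf = 9739 rad/s, I_d,max = (1.581×10^-10)(207)(9739) = 3.19×10^-4 A.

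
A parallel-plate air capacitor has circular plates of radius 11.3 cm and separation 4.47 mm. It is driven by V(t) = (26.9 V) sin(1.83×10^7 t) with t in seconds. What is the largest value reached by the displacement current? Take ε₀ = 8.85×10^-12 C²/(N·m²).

0.0391 A

C = ε₀A/d = (8.85×10^-12)(0.04011)/(4.47×10^-3) = 7.941×10^-11 F; ω = 1.83×10^7 rad/s.
I_d = C dV/dt, so |I_d|_max = C V₀ ω = (7.941×10^-11)(26.9)(1.83×10^7) = 0.0391 A.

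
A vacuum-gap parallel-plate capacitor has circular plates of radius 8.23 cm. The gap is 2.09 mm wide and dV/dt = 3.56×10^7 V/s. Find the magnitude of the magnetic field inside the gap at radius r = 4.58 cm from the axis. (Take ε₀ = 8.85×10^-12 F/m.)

I_d = C dV/dt with C = ε₀πR²/d = 9.011×10^-11 F, so I_d = (9.011×10^-11)(3.56×10^7) = 3.208×10^-3 A.
For r < R the Ampère–Maxwell law gives B(2πr) = μ₀ I_d (r²/R²), so B = μ₀ I_d r/(2πR²) = (4π×10^-7)(3.208×10^-3)(0.0458)/(2π·0.0823²) = 4.34×10^-9 T.

4.34×10^-9 T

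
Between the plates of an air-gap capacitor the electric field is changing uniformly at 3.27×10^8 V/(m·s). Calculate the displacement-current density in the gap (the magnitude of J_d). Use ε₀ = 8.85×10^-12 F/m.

2.89×10^-3 A/m²

J_d = ε₀ ∂E/∂t, so J_d = 2.89×10^-3 A/m².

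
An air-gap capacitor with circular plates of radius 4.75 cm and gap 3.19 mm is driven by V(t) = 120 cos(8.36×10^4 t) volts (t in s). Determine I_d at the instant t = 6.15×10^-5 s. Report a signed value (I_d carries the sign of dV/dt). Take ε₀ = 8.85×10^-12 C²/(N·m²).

1.79×10^-4 A

C = ε₀A/d = (8.85×10^-12)(7.088×10^-3)/(3.19×10^-3) = 1.966×10^-11 F. dV/dt = V₀ω·−sin(ωt); at ωt = 5.1414 rad this factor is 0.9094.
I_d = C dV/dt = (1.966×10^-11)(120)(8.36×10^4)(0.9094) = 1.79×10^-4 A.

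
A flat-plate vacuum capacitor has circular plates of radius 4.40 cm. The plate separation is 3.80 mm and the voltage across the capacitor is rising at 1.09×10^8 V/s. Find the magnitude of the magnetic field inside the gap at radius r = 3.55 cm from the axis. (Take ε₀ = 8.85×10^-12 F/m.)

5.66×10^-9 T

dE/dt = (dV/dt)/d = 2.868×10^10 V/(m·s); I_d = ε₀(πR²)(dE/dt) = (8.85×10^-12)(6.082×10^-3)(2.868×10^10) = 1.544×10^-3 A.
An Ampèrian loop of radius r encloses a fraction (r/R)² of I_d. Then B·2πr = μ₀ I_d (r/R)², giving B = μ₀ I_d r/(2πR²) = 5.66×10^-9 T.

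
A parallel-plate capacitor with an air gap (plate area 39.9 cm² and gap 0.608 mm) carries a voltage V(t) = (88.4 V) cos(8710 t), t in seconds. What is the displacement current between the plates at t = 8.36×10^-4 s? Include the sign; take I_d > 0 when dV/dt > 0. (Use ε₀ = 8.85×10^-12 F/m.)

dV/dt = (88.4)(8710)·−sin(7.28156) = -6.472×10^5 V/s.
I_d = C dV/dt with C = ε₀A/d = (8.85×10^-12)(3.99×10^-3)/(6.08×10^-4) = 5.808×10^-11 F, so I_d = (5.808×10^-11)(-6.472×10^5) = -3.76×10^-5 A.

-3.76×10^-5 A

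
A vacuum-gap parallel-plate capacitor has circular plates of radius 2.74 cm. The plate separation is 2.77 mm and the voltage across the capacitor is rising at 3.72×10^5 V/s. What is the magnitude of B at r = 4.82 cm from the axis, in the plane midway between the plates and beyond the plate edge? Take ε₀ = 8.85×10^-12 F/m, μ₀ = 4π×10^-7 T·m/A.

With E = V/d, dE/dt = 1.343×10^8 V/(m·s) and πR² = 2.359×10^-3 m², giving I_d = ε₀ πR² dE/dt = 2.804×10^-6 A.
For r ≥ R the full I_d is enclosed: B = μ₀ I_d/(2πr) = (4π×10^-7)(2.804×10^-6)/(2π·0.0482) = 1.16×10^-11 T.

1.16×10^-11 T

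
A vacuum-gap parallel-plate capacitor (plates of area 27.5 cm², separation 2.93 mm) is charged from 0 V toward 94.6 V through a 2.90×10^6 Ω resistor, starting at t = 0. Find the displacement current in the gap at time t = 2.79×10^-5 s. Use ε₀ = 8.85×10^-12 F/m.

C = ε₀A/d = (8.85×10^-12)(2.75×10^-3)/(2.93×10^-3) = 8.306×10^-12 F and τ = RC = 2.409×10^-5 s. I_d in the gap equals the RC charging current.
I_d(t) = (V₀/R) e^(−t/τ) = 3.262×10^-5 · e^(−1.158) = 1.02×10^-5 A.

1.02×10^-5 A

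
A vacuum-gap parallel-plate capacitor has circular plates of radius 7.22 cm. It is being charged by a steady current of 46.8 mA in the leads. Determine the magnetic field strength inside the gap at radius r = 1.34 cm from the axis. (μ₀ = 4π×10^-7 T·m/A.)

2.41×10^-8 T

No conduction current crosses the gap, so I_d there equals the 0.0468 A in the leads.
For r < R the Ampère–Maxwell law gives B(2πr) = μ₀ I_d (r²/R²), so B = μ₀ I_d r/(2πR²) = (4π×10^-7)(0.0468)(0.0134)/(2π·0.0722²) = 2.41×10^-8 T.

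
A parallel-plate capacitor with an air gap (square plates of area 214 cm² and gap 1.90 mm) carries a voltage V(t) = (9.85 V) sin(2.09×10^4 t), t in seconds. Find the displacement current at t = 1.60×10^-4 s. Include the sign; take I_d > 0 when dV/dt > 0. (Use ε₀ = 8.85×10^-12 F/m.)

-2.01×10^-5 A

dV/dt = (9.85)(2.09×10^4)·cos(3.344) = -2.017×10^5 V/s.
I_d = C dV/dt with C = ε₀A/d = (8.85×10^-12)(0.0214)/(1.90×10^-3) = 9.968×10^-11 F, so I_d = (9.968×10^-11)(-2.017×10^5) = -2.01×10^-5 A.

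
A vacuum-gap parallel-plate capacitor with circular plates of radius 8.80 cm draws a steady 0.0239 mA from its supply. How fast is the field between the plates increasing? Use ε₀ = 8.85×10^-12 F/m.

By continuity, I_d in the gap equals the 0.0239 mA flowing in the wire.
Then dE/dt = I_d/(ε₀A) = 1.11×10^8 V/(m·s).

1.11×10^8 V/(m·s)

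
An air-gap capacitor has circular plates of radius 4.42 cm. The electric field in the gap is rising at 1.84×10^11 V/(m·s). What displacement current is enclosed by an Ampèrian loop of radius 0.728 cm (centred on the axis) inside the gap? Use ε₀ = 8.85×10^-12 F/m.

2.71×10^-4 A

I_d = ε₀ dΦ_E/dt = ε₀ πR² (dE/dt) = (8.85×10^-12)(6.138×10^-3)(1.84×10^11) = 9.995×10^-3 A through the full plate area.
The field is uniform, so I_d,enc = I_d (r/R)² = (9.995×10^-3)(0.728/4.42)² = 2.71×10^-4 A.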